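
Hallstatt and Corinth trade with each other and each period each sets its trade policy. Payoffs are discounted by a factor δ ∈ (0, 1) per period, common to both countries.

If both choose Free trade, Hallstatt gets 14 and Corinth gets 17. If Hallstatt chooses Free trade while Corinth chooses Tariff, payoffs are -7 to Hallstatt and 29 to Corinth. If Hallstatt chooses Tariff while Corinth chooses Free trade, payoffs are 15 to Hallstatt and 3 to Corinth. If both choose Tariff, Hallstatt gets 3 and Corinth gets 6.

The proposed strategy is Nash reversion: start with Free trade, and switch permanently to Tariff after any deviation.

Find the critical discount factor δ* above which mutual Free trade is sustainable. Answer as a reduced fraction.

Hallstatt's threshold: (15−14)/(15−3) = 1/12.
Corinth's threshold: (29−17)/(29−6) = 12/23.
1/12 < 12/23, so Corinth binds and δ* = 12/23.

12/23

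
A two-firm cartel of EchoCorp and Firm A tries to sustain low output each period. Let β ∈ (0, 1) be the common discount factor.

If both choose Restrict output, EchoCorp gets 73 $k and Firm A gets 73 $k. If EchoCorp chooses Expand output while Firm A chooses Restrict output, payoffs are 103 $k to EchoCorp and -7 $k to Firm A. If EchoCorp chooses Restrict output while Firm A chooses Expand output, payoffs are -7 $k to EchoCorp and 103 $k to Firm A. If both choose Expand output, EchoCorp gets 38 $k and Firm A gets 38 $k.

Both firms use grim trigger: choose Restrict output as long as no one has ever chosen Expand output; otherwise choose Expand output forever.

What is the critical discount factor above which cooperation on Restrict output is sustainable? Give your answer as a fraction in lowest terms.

Cooperation forever yields 73 each period: 73/(1−β).
Deviating yields 103 once, then 38 forever: 103 + 38β/(1−β).
No profitable deviation requires 73/(1−β) ≥ 103 + 38β/(1−β).
Multiplying by (1−β): 73 ≥ 103(1−β) + 38β = 103 − 65β.
So 65β ≥ 30, i.e. β ≥ 30/65 = 6/13.

6/13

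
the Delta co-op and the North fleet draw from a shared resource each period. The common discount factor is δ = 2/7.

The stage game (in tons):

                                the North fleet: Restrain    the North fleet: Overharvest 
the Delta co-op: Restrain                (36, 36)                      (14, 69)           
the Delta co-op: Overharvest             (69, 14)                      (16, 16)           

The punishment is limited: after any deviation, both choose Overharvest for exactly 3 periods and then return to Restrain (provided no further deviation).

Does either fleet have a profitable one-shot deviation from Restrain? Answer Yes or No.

Comparing payoff streams over the 4 periods until play realigns: cooperate → 36(1+δ+…+δ^3); deviate → 69 + 16(δ+…+δ^3).
Cooperation is sustained iff (36−16)(δ+…+δ^3) ≥ 69−36.
δ+…+δ^3 = 2/7·(1−(2/7)^3)/(1−2/7) = 0.3907, and (69−36)/(36−16) = 1.6500.
0.3907 < 1.6500, so cooperation is not sustainable.

Yes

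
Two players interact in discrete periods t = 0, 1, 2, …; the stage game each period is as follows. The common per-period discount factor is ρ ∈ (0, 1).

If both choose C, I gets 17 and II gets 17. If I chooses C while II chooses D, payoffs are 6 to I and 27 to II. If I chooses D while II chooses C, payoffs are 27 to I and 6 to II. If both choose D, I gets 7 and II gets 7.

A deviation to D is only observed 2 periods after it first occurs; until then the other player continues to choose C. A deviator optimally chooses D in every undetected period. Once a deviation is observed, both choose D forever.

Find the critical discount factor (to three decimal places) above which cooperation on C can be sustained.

A deviator earns 27 for 2 periods, then 7 forever; cooperating earns 17 forever. Multiplying the IC by (1−ρ):
17 ≥ 27(1−ρ^2) + 7ρ^2, so 20·ρ^2 ≥ 10 and ρ^2 ≥ 1/2.
ρ ≥ (1/2)^(1/2) ≈ 0.707.

0.707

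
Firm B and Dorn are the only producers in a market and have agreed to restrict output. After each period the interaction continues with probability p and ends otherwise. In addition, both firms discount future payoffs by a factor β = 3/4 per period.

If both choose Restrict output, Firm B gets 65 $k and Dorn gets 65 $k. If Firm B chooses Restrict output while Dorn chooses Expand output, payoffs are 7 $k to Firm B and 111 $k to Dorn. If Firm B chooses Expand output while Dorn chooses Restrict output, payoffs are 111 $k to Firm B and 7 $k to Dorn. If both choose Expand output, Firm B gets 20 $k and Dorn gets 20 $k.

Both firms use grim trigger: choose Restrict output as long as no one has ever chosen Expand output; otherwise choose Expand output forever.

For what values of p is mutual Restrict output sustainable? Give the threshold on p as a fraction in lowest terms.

184/273

With continuation probability p and discount β, the effective per-period discount factor is βp.
Grim-trigger IC: βp ≥ (111−65)/(111−20) = 46/91.
So p ≥ (46/91)/(3/4) = 184/273.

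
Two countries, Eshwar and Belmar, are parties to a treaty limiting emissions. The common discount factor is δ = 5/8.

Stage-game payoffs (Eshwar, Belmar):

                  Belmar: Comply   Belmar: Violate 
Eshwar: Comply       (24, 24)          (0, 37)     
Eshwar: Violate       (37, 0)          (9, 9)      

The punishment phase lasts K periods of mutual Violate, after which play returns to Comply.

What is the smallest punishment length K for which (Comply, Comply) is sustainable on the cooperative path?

2

Need Σ_{k=1}^{K} δ^k ≥ (37−24)/(24−9) = 0.8667 at δ = 5/8.
At K = 1 the sum is 0.6250 < 0.8667; at K = 2 it is 1.0156 ≥ 0.8667.
So the minimum punishment length is K = 2.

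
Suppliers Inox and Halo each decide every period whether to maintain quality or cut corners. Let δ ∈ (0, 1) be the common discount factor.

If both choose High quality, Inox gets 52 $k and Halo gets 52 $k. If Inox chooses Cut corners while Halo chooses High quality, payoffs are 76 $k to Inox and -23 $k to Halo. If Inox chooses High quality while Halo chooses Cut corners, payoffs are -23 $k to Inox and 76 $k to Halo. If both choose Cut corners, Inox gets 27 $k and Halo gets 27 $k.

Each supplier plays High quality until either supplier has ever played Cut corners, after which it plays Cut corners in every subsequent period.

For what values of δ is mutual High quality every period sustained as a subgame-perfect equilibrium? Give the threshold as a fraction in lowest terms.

24/49

Under grim trigger the critical discount factor is (T−C)/(T−P) with T = 76, C = 52, P = 27.
δ* = (76−52)/(76−27) = 24/49.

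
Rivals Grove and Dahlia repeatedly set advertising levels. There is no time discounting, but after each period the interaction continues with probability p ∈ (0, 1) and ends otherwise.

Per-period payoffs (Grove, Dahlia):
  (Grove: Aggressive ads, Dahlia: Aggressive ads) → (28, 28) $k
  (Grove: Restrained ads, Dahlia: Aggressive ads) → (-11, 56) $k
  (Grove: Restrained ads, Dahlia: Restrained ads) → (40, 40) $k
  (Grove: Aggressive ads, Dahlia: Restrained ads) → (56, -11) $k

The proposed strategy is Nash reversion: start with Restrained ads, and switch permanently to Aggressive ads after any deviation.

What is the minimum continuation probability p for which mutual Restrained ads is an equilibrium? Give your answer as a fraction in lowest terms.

4/7

With no time discounting, the continuation probability p plays the role of the discount factor.
Grim-trigger IC: 40/(1−p) ≥ 56 + 28p/(1−p) ⇒ p ≥ (56−40)/(56−28) = 4/7.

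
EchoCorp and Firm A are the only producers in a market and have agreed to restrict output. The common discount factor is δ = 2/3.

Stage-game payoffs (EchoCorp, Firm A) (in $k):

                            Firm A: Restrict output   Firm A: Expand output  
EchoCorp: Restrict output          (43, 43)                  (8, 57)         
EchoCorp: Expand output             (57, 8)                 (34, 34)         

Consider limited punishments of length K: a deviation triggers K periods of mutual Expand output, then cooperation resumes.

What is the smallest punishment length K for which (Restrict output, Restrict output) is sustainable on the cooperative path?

4

No profitable deviation requires (43−34)(δ+…+δ^K) ≥ 57−43, i.e. δ+…+δ^K ≥ 14/9 ≈ 1.5556.
With δ = 2/3, the partial sums are K=1: 0.6667, K=2: 1.1111, K=3: 1.4074, K=4: 1.6049.
K = 4 is the first length at which the sum reaches 1.5556.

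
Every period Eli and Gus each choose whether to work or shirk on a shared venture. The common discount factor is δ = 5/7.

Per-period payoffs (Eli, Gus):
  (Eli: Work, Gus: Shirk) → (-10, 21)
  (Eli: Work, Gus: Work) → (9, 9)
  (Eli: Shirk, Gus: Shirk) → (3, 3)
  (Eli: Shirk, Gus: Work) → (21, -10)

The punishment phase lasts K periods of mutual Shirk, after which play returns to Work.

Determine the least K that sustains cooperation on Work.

5

Need Σ_{k=1}^{K} δ^k ≥ (21−9)/(9−3) = 2.0000 at δ = 5/7.
At K = 4 the sum is 1.8492 < 2.0000; at K = 5 it is 2.0352 ≥ 2.0000.
So the minimum punishment length is K = 5.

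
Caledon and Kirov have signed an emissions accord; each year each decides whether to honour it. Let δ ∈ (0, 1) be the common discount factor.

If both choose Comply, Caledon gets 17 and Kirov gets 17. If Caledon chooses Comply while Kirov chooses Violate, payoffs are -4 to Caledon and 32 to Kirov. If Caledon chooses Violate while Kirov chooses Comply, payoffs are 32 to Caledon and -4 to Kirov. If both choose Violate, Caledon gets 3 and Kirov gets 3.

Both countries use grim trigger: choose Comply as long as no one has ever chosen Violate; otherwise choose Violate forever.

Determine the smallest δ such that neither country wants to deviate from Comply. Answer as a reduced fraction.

One-period gain from deviating is 32 − 17 = 15. The loss is 17 − 3 = 14 in every subsequent period, with present value 14·δ/(1−δ).
Deviation is unprofitable when 14·δ/(1−δ) ≥ 15, i.e. δ/(1−δ) ≥ 15/14.
Equivalently δ ≥ 15/(15+14) = 15/29.

15/29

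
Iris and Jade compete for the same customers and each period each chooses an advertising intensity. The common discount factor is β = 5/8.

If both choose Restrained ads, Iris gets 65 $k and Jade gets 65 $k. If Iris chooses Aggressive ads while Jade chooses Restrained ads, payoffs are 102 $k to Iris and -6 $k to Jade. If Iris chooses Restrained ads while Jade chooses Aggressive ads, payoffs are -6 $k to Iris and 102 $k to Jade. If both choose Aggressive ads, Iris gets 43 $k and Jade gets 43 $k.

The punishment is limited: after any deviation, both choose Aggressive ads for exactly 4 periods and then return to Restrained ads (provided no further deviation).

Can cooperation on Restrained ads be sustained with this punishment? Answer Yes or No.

No

A one-shot deviation gives 102 now, then 43 for 4 periods, then back to 65.
Gain from deviating: (102−65) today; loss: (65−43) in each of the next 4 periods.
No-deviation condition: (65−43)(β+…+β^4) ≥ 102−65, i.e. β+…+β^4 ≥ 37/22.
At β = 5/8: β+…+β^4 = 1.4124 < 1.6818.
So cooperation is not sustainable.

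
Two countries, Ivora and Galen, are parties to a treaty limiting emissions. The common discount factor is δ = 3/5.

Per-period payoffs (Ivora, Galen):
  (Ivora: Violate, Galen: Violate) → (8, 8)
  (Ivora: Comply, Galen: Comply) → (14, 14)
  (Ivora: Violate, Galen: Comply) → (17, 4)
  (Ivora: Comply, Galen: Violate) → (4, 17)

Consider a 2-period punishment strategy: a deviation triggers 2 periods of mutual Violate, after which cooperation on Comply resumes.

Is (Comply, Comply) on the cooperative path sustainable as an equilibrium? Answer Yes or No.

A one-shot deviation gives 17 now, then 8 for 2 periods, then back to 14.
Gain from deviating: (17−14) today; loss: (14−8) in each of the next 2 periods.
No-deviation condition: (14−8)(δ+…+δ^2) ≥ 17−14, i.e. δ+…+δ^2 ≥ 1/2.
At δ = 3/5: δ+…+δ^2 = 0.9600 ≥ 0.5000.
So cooperation is sustainable.

Yes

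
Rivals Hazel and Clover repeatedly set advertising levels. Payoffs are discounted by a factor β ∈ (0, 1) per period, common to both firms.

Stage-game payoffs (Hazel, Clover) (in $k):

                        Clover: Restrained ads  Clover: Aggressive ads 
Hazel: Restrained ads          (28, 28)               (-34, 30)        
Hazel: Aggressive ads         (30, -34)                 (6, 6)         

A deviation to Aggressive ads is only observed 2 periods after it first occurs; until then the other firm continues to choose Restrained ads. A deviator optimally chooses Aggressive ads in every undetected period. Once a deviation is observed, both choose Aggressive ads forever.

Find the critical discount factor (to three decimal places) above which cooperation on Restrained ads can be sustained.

A deviator earns 30 for 2 periods, then 6 forever; cooperating earns 28 forever. Multiplying the IC by (1−β):
28 ≥ 30(1−β^2) + 6β^2, so 24·β^2 ≥ 2 and β^2 ≥ 1/12.
β ≥ (1/12)^(1/2) ≈ 0.289.

0.289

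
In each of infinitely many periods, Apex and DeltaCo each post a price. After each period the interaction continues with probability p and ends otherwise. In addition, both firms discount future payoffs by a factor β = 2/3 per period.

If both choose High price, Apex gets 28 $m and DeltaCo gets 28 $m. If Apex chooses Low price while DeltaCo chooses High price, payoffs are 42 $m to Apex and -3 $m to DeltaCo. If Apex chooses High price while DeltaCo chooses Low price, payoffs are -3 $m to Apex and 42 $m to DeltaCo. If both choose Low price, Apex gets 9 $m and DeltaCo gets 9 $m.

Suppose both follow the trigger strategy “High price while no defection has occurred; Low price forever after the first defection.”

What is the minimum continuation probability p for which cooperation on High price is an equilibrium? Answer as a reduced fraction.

With continuation probability p and discount β, the effective per-period discount factor is βp.
Grim-trigger IC: βp ≥ (42−28)/(42−9) = 14/33.
So p ≥ (14/33)/(2/3) = 7/11.

7/11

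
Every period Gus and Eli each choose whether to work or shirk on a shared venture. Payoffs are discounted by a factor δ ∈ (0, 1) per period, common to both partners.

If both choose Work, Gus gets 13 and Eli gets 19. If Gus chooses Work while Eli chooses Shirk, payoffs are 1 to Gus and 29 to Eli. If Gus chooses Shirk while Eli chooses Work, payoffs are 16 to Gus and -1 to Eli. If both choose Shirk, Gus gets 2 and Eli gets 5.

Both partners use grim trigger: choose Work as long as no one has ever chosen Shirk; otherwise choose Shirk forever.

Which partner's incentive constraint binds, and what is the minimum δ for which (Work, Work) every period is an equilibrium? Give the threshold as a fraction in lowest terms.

Eli; δ ≥ 5/12

Gus: cooperation gives 13 each period; deviation gives 16 once then 2 forever.
  13/(1−δ) ≥ 16 + 2δ/(1−δ) ⇒ δ ≥ 3/14.
Eli: cooperation gives 19 each period; deviation gives 29 once then 5 forever.
  δ ≥ 10/24 = 5/12.
Both must hold, so the binding constraint is Eli's: δ ≥ 5/12.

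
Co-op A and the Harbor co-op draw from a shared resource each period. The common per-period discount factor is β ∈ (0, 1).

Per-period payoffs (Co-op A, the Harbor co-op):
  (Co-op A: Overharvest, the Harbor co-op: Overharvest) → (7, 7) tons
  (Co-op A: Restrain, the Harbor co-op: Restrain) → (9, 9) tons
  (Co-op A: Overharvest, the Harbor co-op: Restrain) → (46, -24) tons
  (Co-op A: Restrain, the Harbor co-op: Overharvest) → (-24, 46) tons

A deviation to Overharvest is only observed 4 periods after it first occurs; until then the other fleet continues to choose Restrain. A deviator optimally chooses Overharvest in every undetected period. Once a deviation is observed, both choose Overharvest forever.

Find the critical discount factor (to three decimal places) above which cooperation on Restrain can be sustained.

0.987

A deviator earns 46 for 4 periods, then 7 forever; cooperating earns 9 forever. Multiplying the IC by (1−β):
9 ≥ 46(1−β^4) + 7β^4, so 39·β^4 ≥ 37 and β^4 ≥ 37/39.
β ≥ (37/39)^(1/4) ≈ 0.987.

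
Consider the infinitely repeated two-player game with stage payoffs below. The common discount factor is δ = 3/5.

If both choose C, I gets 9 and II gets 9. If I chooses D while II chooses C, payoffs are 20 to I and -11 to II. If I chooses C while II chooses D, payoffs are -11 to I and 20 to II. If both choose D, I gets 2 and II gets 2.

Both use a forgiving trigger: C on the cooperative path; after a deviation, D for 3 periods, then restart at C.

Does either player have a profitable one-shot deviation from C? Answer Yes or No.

IC: δ+…+δ^3 ≥ (20−9)/(9−2) = 11/7.
At δ = 3/5: partial sum = 1.1760 < 1.5714. Cooperation not sustainable.

Yes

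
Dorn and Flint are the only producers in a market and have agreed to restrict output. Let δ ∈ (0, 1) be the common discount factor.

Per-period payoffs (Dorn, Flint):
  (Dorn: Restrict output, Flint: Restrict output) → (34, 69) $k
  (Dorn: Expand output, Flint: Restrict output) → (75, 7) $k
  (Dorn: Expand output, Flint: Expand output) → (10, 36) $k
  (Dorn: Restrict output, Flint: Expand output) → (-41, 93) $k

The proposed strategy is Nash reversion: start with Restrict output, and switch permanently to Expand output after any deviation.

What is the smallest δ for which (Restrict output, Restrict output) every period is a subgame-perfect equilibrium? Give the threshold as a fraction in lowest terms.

41/65

For Dorn: deviation gain 75−34 = 41, per-period punishment loss 34−10 = 24. IC gives δ ≥ 41/65.
For Flint: gain 24, loss 33 per period, so δ ≥ 24/57 = 8/19.
The tighter constraint is Dorn's, so cooperation needs δ ≥ 41/65.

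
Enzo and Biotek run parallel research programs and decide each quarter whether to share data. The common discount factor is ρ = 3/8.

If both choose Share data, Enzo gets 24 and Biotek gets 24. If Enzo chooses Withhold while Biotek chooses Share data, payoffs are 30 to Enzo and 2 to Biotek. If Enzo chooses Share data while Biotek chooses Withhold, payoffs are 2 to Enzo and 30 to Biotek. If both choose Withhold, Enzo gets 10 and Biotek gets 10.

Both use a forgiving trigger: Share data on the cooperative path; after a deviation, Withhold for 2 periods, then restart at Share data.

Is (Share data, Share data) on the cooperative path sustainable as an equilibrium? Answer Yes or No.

IC: ρ+…+ρ^2 ≥ (30−24)/(24−10) = 3/7.
At ρ = 3/8: partial sum = 0.5156 ≥ 0.4286. Cooperation sustainable.

Yes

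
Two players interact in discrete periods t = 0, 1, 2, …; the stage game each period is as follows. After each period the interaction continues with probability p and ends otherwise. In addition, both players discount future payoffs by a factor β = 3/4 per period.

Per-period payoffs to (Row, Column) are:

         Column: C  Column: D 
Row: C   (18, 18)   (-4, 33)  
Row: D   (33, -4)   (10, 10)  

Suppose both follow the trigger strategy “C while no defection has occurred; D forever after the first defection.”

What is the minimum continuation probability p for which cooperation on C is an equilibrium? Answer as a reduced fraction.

With continuation probability p and discount β, the effective per-period discount factor is βp.
Grim-trigger IC: βp ≥ (33−18)/(33−10) = 15/23.
So p ≥ (15/23)/(3/4) = 20/23.

20/23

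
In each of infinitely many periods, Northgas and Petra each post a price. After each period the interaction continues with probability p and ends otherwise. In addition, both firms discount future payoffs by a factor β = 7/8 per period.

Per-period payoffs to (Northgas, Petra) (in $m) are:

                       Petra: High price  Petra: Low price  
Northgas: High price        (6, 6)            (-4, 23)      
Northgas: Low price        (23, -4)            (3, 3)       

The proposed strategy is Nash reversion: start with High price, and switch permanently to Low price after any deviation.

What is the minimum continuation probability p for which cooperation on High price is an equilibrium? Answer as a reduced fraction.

34/35

Expected continuation weight on next period's payoff is β·p = 7/8·p, which plays the role of the discount factor.
Cooperation requires 7/8·p ≥ (23−6)/(23−3) = 17/20, hence p ≥ 34/35.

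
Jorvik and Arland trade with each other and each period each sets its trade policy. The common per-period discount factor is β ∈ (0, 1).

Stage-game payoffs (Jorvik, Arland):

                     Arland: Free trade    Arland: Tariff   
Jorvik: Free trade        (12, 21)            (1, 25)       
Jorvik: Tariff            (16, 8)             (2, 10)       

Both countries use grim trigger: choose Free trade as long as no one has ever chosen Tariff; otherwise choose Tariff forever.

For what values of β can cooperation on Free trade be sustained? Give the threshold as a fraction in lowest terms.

Jorvik: cooperation gives 12 each period; deviation gives 16 once then 2 forever.
  12/(1−β) ≥ 16 + 2β/(1−β) ⇒ β ≥ 4/14 = 2/7.
Arland: cooperation gives 21 each period; deviation gives 25 once then 10 forever.
  β ≥ 4/15.
Both must hold, so the binding constraint is Jorvik's: β ≥ 2/7.

2/7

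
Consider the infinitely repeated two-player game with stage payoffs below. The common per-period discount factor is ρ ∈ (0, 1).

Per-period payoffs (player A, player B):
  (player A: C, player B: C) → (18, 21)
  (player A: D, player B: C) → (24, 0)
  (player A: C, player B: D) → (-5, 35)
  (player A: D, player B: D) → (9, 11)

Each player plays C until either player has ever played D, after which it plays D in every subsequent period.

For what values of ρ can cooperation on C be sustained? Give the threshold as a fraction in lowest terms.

7/12

player A: cooperation gives 18 each period; deviation gives 24 once then 9 forever.
  18/(1−ρ) ≥ 24 + 9ρ/(1−ρ) ⇒ ρ ≥ 6/15 = 2/5.
player B: cooperation gives 21 each period; deviation gives 35 once then 11 forever.
  ρ ≥ 14/24 = 7/12.
Both must hold, so the binding constraint is player B's: ρ ≥ 7/12.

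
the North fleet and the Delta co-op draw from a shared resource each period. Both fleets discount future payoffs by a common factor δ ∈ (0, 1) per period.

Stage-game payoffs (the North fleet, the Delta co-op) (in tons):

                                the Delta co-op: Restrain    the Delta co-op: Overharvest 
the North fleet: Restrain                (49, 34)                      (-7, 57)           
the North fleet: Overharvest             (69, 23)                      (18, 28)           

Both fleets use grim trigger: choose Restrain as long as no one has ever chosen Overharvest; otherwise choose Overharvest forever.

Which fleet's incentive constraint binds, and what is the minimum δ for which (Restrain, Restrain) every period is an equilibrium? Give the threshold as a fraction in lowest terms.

the Delta co-op; δ ≥ 23/29

For the North fleet: deviation gain 69−49 = 20, per-period punishment loss 49−18 = 31. IC gives δ ≥ 20/51.
For the Delta co-op: gain 23, loss 6 per period, so δ ≥ 23/29.
The tighter constraint is the Delta co-op's, so cooperation needs δ ≥ 23/29.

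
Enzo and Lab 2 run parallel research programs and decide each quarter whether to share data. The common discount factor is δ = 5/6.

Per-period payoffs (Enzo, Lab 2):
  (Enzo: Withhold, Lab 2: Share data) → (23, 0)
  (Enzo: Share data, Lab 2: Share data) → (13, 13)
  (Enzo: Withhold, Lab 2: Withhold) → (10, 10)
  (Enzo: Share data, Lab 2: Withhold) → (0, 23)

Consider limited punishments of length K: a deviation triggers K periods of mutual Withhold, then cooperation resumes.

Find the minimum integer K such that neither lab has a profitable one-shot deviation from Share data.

7

No profitable deviation requires (13−10)(δ+…+δ^K) ≥ 23−13, i.e. δ+…+δ^K ≥ 10/3 ≈ 3.3333.
With δ = 5/6, the partial sums are K=1: 0.8333, K=2: 1.5278, …, K=5: 2.9906, K=6: 3.3255, K=7: 3.6046.
K = 7 is the first length at which the sum reaches 3.3333.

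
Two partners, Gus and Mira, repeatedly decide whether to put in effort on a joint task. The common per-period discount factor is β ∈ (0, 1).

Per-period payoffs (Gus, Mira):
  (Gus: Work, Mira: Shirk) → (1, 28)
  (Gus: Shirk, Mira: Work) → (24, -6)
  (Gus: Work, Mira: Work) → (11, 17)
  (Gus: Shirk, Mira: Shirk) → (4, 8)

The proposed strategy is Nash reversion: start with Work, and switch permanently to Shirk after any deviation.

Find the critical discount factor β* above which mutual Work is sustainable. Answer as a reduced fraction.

Gus's threshold: (24−11)/(24−4) = 13/20.
Mira's threshold: (28−17)/(28−8) = 11/20.
13/20 > 11/20, so Gus binds and β* = 13/20.

13/20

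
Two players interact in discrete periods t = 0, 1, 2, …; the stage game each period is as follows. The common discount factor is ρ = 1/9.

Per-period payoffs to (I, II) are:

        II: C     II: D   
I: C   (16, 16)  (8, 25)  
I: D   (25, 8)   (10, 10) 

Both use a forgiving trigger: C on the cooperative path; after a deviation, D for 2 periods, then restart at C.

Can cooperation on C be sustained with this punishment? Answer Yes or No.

No

A one-shot deviation gives 25 now, then 10 for 2 periods, then back to 16.
Gain from deviating: (25−16) today; loss: (16−10) in each of the next 2 periods.
No-deviation condition: (16−10)(ρ+…+ρ^2) ≥ 25−16, i.e. ρ+…+ρ^2 ≥ 3/2.
At ρ = 1/9: ρ+…+ρ^2 = 0.1235 < 1.5000.
So cooperation is not sustainable.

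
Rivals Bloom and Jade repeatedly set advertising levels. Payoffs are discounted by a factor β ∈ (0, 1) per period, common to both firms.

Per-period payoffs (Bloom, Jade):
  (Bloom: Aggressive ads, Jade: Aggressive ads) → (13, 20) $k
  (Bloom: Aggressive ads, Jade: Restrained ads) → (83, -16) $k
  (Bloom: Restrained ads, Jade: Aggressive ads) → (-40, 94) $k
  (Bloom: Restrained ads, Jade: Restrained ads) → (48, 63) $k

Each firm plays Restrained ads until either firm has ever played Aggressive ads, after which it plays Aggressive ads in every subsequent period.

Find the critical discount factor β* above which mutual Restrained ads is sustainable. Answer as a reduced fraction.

Bloom's threshold: (83−48)/(83−13) = 1/2.
Jade's threshold: (94−63)/(94−20) = 31/74.
1/2 > 31/74, so Bloom binds and β* = 1/2.

1/2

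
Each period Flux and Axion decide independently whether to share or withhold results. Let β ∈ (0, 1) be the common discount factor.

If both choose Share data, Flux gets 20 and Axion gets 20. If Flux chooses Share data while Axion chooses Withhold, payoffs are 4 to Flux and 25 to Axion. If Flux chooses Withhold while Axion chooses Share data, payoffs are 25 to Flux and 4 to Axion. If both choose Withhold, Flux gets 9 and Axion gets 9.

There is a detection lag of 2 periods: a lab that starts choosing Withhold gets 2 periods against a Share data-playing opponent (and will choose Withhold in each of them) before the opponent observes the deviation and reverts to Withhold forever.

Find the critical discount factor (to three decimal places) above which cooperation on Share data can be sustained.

The best deviation is to choose Withhold for all 2 undetected periods, earning 25 each, then 9 forever once detected.
Deviation value: 25(1−β^2)/(1−β) + 9β^2/(1−β); cooperation value: 20/(1−β).
IC: 20 ≥ 25(1−β^2) + 9β^2 = 25 − 16β^2.
So β^2 ≥ 5/16, giving β ≥ (5/16)^(1/2) ≈ 0.559.

0.559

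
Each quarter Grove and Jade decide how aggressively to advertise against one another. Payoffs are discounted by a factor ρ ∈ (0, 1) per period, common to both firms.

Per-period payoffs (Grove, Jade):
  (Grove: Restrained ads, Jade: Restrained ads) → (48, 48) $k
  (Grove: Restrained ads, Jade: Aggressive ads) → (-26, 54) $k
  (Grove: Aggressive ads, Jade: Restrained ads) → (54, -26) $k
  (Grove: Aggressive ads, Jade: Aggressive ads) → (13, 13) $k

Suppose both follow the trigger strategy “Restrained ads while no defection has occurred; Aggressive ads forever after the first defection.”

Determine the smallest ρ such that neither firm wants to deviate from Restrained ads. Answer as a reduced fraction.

6/41

48/(1−ρ) ≥ 54 + 13ρ/(1−ρ)
48 ≥ 54 − 41ρ
ρ ≥ 6/41.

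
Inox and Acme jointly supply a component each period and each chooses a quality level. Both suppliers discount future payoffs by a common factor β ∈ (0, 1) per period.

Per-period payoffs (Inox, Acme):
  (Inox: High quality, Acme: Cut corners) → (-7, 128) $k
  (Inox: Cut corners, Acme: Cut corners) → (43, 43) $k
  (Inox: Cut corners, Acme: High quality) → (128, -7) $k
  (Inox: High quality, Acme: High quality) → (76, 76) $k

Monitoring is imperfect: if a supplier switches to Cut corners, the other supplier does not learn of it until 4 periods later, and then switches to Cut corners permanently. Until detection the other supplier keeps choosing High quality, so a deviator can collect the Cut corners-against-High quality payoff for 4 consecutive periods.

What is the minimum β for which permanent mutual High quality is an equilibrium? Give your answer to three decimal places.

0.884

The best deviation is to choose Cut corners for all 4 undetected periods, earning 128 each, then 43 forever once detected.
Deviation value: 128(1−β^4)/(1−β) + 43β^4/(1−β); cooperation value: 76/(1−β).
IC: 76 ≥ 128(1−β^4) + 43β^4 = 128 − 85β^4.
So β^4 ≥ 52/85, giving β ≥ (52/85)^(1/4) ≈ 0.884.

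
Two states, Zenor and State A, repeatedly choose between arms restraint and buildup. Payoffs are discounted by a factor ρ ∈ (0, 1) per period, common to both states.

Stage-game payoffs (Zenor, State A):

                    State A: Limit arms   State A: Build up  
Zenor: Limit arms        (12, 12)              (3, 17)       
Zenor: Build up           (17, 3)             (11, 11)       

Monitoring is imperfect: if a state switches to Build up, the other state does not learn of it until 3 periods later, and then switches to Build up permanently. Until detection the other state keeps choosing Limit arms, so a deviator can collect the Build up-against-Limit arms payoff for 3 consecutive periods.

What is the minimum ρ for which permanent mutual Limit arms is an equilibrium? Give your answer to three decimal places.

A deviator earns 17 for 3 periods, then 11 forever; cooperating earns 12 forever. Multiplying the IC by (1−ρ):
12 ≥ 17(1−ρ^3) + 11ρ^3, so 6·ρ^3 ≥ 5 and ρ^3 ≥ 5/6.
ρ ≥ (5/6)^(1/3) ≈ 0.941.

0.941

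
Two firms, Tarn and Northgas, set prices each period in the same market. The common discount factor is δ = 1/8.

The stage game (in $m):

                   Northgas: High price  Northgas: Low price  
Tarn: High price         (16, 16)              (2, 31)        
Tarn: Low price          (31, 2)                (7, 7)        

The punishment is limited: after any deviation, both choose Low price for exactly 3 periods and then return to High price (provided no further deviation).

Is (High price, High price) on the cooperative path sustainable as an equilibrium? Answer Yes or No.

No

A one-shot deviation gives 31 now, then 7 for 3 periods, then back to 16.
Gain from deviating: (31−16) today; loss: (16−7) in each of the next 3 periods.
No-deviation condition: (16−7)(δ+…+δ^3) ≥ 31−16, i.e. δ+…+δ^3 ≥ 5/3.
At δ = 1/8: δ+…+δ^3 = 0.1426 < 1.6667.
So cooperation is not sustainable.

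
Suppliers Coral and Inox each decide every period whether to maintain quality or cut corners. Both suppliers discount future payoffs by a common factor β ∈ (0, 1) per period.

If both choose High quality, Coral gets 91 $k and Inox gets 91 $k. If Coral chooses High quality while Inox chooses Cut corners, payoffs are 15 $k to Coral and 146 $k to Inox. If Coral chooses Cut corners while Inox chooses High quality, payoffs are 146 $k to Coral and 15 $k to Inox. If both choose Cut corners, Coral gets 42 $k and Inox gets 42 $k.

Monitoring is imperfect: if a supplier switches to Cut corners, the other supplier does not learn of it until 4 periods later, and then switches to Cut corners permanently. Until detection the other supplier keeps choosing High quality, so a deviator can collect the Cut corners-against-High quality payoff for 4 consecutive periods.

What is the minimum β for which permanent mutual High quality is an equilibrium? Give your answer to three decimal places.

0.853

A deviator earns 146 for 4 periods, then 42 forever; cooperating earns 91 forever. Multiplying the IC by (1−β):
91 ≥ 146(1−β^4) + 42β^4, so 104·β^4 ≥ 55 and β^4 ≥ 55/104.
β ≥ (55/104)^(1/4) ≈ 0.853.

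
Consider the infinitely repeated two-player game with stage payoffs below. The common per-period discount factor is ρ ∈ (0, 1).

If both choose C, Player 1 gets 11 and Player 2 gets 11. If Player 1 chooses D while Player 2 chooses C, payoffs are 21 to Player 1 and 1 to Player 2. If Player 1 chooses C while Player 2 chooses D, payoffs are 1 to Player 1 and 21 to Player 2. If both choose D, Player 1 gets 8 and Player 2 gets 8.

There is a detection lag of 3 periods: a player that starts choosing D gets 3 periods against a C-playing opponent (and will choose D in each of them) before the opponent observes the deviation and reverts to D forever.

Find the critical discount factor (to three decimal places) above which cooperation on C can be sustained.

0.916

The best deviation is to choose D for all 3 undetected periods, earning 21 each, then 8 forever once detected.
Deviation value: 21(1−ρ^3)/(1−ρ) + 8ρ^3/(1−ρ); cooperation value: 11/(1−ρ).
IC: 11 ≥ 21(1−ρ^3) + 8ρ^3 = 21 − 13ρ^3.
So ρ^3 ≥ 10/13, giving ρ ≥ (10/13)^(1/3) ≈ 0.916.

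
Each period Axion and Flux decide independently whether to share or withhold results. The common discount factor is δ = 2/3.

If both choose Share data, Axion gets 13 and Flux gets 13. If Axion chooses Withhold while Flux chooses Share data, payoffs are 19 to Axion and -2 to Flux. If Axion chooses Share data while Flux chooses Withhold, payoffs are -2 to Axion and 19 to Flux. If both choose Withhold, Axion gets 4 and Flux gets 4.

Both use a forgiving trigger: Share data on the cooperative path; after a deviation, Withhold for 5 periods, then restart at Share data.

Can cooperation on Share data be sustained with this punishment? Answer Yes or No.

Yes

IC: δ+…+δ^5 ≥ (19−13)/(13−4) = 2/3.
At δ = 2/3: partial sum = 1.7366 ≥ 0.6667. Cooperation sustainable.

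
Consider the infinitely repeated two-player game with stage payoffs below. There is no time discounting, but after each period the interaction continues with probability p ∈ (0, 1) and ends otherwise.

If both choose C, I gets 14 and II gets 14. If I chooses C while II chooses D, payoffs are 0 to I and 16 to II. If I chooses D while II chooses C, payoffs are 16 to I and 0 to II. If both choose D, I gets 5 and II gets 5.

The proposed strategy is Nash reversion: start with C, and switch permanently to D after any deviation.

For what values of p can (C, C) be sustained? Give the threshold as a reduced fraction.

2/11

Expected cooperation value is 14 + p·14 + p²·14 + … = 14/(1−p); deviation gives 16 + p·5/(1−p).
14 ≥ 16(1−p) + 5p ⇒ 11p ≥ 2 ⇒ p ≥ 2/11.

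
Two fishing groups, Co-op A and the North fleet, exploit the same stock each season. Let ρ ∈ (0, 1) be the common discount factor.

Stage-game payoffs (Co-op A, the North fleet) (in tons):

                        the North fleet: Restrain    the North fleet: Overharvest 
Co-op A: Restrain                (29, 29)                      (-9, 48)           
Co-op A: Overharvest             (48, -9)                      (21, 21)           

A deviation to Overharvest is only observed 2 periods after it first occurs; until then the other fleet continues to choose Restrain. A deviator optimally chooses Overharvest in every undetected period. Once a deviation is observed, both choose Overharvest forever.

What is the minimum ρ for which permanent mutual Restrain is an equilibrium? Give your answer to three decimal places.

Deviating for the 2 undetected periods gains 48−29 = 19 per period over cooperation, then loses 29−21 = 8 per period forever once punishment starts.
Gain: 19(1 + ρ + … + ρ^1); loss: 8·ρ^2/(1−ρ).
No profitable deviation ⇔ 19(1−ρ^2) ≤ 8·ρ^2, i.e. ρ^2 ≥ 19/(19+8) = 19/27.
Hence ρ ≥ (19/27)^(1/2) ≈ 0.839.

0.839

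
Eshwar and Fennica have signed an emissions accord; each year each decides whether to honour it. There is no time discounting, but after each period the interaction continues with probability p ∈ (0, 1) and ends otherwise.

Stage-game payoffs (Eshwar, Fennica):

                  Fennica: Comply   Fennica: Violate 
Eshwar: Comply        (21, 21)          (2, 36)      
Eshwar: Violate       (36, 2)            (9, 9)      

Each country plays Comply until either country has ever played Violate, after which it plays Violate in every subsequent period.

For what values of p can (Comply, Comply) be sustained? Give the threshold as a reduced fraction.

5/9

Expected cooperation value is 21 + p·21 + p²·21 + … = 21/(1−p); deviation gives 36 + p·9/(1−p).
21 ≥ 36(1−p) + 9p ⇒ 27p ≥ 15 ⇒ p ≥ 15/27 = 5/9.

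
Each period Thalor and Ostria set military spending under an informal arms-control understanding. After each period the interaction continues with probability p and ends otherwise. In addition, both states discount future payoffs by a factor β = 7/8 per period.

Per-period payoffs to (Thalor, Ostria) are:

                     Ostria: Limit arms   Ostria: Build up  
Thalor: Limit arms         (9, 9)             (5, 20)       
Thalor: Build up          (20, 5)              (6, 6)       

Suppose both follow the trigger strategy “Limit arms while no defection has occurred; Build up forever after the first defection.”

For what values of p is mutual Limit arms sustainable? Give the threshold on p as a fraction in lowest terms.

44/49

With continuation probability p and discount β, the effective per-period discount factor is βp.
Grim-trigger IC: βp ≥ (20−9)/(20−6) = 11/14.
So p ≥ (11/14)/(7/8) = 44/49.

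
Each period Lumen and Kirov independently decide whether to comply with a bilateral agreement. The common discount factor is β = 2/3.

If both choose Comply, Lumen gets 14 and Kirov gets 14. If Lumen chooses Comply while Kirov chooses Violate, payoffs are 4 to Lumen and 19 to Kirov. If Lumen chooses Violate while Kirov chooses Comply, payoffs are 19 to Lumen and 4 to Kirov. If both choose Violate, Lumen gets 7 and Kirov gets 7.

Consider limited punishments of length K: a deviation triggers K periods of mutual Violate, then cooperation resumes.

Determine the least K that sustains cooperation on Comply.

2

Need Σ_{k=1}^{K} β^k ≥ (19−14)/(14−7) = 0.7143 at β = 2/3.
At K = 1 the sum is 0.6667 < 0.7143; at K = 2 it is 1.1111 ≥ 0.7143.
So the minimum punishment length is K = 2.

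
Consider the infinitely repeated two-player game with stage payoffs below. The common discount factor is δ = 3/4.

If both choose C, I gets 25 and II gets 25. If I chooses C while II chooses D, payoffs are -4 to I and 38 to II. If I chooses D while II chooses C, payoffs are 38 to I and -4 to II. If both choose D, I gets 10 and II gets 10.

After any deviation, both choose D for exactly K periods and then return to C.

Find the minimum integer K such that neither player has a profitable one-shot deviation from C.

2

No profitable deviation requires (25−10)(δ+…+δ^K) ≥ 38−25, i.e. δ+…+δ^K ≥ 13/15 ≈ 0.8667.
With δ = 3/4, the partial sums are K=1: 0.7500, K=2: 1.3125.
K = 2 is the first length at which the sum reaches 0.8667.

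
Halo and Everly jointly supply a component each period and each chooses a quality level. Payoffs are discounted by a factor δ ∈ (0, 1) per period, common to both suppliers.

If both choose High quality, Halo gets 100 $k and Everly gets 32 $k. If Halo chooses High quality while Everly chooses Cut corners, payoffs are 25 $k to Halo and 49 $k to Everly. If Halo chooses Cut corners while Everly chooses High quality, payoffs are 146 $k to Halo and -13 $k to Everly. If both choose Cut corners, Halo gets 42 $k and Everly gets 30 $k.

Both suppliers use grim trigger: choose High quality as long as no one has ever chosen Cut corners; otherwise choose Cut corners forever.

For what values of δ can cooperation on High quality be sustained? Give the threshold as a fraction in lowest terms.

Halo's threshold: (146−100)/(146−42) = 23/52.
Everly's threshold: (49−32)/(49−30) = 17/19.
23/52 < 17/19, so Everly binds and δ* = 17/19.

17/19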